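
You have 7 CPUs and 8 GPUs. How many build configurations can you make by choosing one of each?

By the multiplication principle: 7 x 8.

Final answer: 56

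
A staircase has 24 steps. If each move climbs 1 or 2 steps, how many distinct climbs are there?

Let f(n) be the number of climbs. Removing the last move (1 or 2 steps) gives f(n) = f(n-1) + f(n-2); base cases f(1)=1, f(2)=2.
Iterating the recurrence: f(1)=1, f(2)=2, f(3)=3, f(4)=5, f(5)=8, f(6)=13, f(7)=21, f(8)=34, f(9)=55, f(10)=89, f(11)=144, f(12)=233, f(13)=377, f(14)=610, f(15)=987, f(16)=1597, f(17)=2584, f(18)=4181, f(19)=6765, f(20)=10946, f(21)=17711, f(22)=28657, f(23)=46368, f(24)=75025.

Final answer: 75025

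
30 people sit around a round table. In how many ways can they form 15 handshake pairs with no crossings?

This is counted by the nth Catalan number C_n. Here n = 30/2 = 15.
C_n = C(2n,n)/(n+1), so C_{15} = C(30,15)/16 = 155117520/16.

Final answer: C_{15} = 9694845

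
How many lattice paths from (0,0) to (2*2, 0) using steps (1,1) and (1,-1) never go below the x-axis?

Total monotonic paths to (2,2): C(4,2) = 6.
Reflecting each bad path at its first crossing gives a bijection with paths to (1,3): C(4,3) = 4.
Valid Dyck paths: 6 - 4.
(These counts are the Catalan numbers.)

Final answer: C_{2} = 2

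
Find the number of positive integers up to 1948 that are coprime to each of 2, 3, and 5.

|div by 2|=974, |div by 3|=649, |div by 5|=389.
|div by 2&3|=324, |div by 2&5|=194, |div by 3&5|=129, |div by all|=64.
By inclusion-exclusion, divisible by at least one: 974+649+389-324-194-129+64 = 1429.
Not divisible by any: 1948 - 1429.

Final answer: 519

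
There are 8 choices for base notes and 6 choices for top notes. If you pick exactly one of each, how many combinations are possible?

By the multiplication principle: 8 x 6.

Final answer: 48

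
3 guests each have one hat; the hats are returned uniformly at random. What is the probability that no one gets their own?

D(n) = (n-1)(D(n-1) + D(n-2)), D(0)=1, D(1)=0.
Building up: D(2)=1, D(3)=2.
Total arrangements: 3! = 6.
Probability = D(3)/3! = 1/3.

Final answer: D(3)/3! = 2/6 = 0.333333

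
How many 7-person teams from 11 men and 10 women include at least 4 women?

Sum over valid woman counts:
C(10,4)C(11,3) = 34650
C(10,5)C(11,2) = 13860
C(10,6)C(11,1) = 2310
C(10,7)C(11,0) = 120
Total: 34650 + 13860 + 2310 + 120.

Final answer: 50940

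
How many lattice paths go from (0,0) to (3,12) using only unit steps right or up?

Each path has 3 right steps and 12 up steps in some order (15 steps total).
Choose which 12 of the 15 steps are up: C(15,12).

Final answer: C(15,12) = 455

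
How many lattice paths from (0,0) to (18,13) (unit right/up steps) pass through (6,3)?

Paths (0,0)->(6,3): C(9,3) = 84.
Paths (6,3)->(18,13): C(22,10) = 646646.
By multiplication principle: 84 x 646646.

Final answer: 54318264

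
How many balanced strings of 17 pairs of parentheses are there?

The structures are counted by the Catalan number C_n. Here n = 17 (pairs).
C_n = (2n)!/(n!(n+1)!), so C_{17} = 34!/(17! x 18!) = C(34,17)/18 = 2333606220/18.

Final answer: C_{17} = 129644790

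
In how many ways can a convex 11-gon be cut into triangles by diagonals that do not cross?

This is counted by the nth Catalan number C_n. Here n = 11 - 2 = 9.
C_n = C(2n,n) - C(2n,n+1), so C_{9} = C(18,9) - C(18,10) = 48620 - 43758.

Final answer: C_{9} = 4862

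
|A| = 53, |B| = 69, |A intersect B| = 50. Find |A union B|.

|A union B| = |A| + |B| - |A intersect B| = 53 + 69 - 50.

Final answer: 72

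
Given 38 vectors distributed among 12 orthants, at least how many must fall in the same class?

By pigeonhole with 38 objects and 12 categories: ceiling(38/12).

Final answer: 4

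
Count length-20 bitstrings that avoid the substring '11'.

Let a(n) count valid strings. If the last bit is 0 the prefix is any valid string of length n-1; if it is 1 the string must end in 01 with a valid prefix of length n-2. So a(n) = a(n-1) + a(n-2), a(1)=2, a(2)=3.
Computing successive values: a(1)=2, a(2)=3, a(3)=5, a(4)=8, a(5)=13, a(6)=21, a(7)=34, a(8)=55, a(9)=89, a(10)=144, a(11)=233, a(12)=377, a(13)=610, a(14)=987, a(15)=1597, a(16)=2584, a(17)=4181, a(18)=6765, a(19)=10946, a(20)=17711.

Final answer: 17711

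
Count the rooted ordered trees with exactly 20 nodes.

The structures are counted by the Catalan number C_n. Here n = 20 - 1 = 19.
C_n = C(2n,n)/(n+1), so C_{19} = C(38,19)/20 = 35345263800/20.

Final answer: C_{19} = 1767263190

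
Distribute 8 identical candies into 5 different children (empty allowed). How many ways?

Stars and bars: C(n+k-1, k-1) = C(12,4).

Final answer: C(12,4) = 495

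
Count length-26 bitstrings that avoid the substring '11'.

Let a(n) count valid strings. If the last bit is 0 the prefix is any valid string of length n-1; if it is 1 the string must end in 01 with a valid prefix of length n-2. So a(n) = a(n-1) + a(n-2), a(1)=2, a(2)=3.
Building up term by term: a(1)=2, a(2)=3, a(3)=5, a(4)=8, a(5)=13, a(6)=21, a(7)=34, a(8)=55, a(9)=89, a(10)=144, a(11)=233, a(12)=377, a(13)=610, a(14)=987, a(15)=1597, a(16)=2584, a(17)=4181, a(18)=6765, a(19)=10946, a(20)=17711, a(21)=28657, a(22)=46368, a(23)=75025, a(24)=121393, a(25)=196418, a(26)=317811.

Final answer: 317811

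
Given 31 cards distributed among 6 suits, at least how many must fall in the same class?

By pigeonhole with 31 objects and 6 categories: ceiling(31/6).

Final answer: 6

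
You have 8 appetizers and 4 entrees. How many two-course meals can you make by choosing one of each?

By the multiplication principle: 8 x 4.

Final answer: 32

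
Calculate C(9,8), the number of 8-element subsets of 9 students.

C(9,8) = 9!/(8! x 1!).

Final answer: \binom{9}{8} = 9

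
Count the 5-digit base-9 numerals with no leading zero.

In base 9, the leading digit has 8 choices (1..8); each of the remaining 4 digits has 9 choices.
Total: 8 x 9^4.

Final answer: 52488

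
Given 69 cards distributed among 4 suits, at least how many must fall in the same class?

By pigeonhole with 69 objects and 4 categories: ceiling(69/4).

Final answer: 18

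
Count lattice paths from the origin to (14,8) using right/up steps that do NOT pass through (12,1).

Total paths to (14,8): C(22,8) = 319770.
Paths through (12,1): C(13,1) x C(9,7) = 468.
Avoiding (12,1): 319770 - 468.

Final answer: 319302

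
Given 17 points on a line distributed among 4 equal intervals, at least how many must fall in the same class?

By pigeonhole with 17 objects and 4 categories: ceiling(17/4).

Final answer: 5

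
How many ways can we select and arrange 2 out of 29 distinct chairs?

P(29,2) = 29!/(29-2)! = 29!/27!.

Final answer: P(29,2) = 812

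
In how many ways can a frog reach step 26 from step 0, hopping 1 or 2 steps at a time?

Condition on the final move: it is a 1-step (f(n-1) ways to get there) or a 2-step (f(n-2) ways), so f(n) = f(n-1) + f(n-2), with f(1)=1, f(2)=2.
Building up term by term: f(1)=1, f(2)=2, f(3)=3, f(4)=5, f(5)=8, f(6)=13, f(7)=21, f(8)=34, f(9)=55, f(10)=89, f(11)=144, f(12)=233, f(13)=377, f(14)=610, f(15)=987, f(16)=1597, f(17)=2584, f(18)=4181, f(19)=6765, f(20)=10946, f(21)=17711, f(22)=28657, f(23)=46368, f(24)=75025, f(25)=121393, f(26)=196418.

Final answer: 196418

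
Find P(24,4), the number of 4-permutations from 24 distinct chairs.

P(24,4) = 24!/(24-4)! = 24!/20!.

Final answer: P(24,4) = 255024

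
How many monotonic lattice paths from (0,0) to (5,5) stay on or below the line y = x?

Total monotonic paths to (5,5): C(10,5) = 252.
By the reflection principle, paths that go above the diagonal number C(10,6) = 210.
Valid Dyck paths: 252 - 210.
(Check: C(10,5) - C(10,6) = C(10,5)/6, the Catalan number C_{5}.)

Final answer: C_{5} = 42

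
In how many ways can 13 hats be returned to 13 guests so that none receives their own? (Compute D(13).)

D(n) = (n-1)(D(n-1) + D(n-2)), D(0)=1, D(1)=0.
D(2) = 1 x (0 + 1) = 1
D(3) = 2 x (1 + 0) = 2
D(4) = 3 x (2 + 1) = 9
D(5) = 4 x (9 + 2) = 44
D(6) = 5 x (44 + 9) = 265
D(7) = 6 x (265 + 44) = 1854
D(8) = 7 x (1854 + 265) = 14833
D(9) = 8 x (14833 + 1854) = 133496
D(10) = 9 x (133496 + 14833) = 1334961
D(11) = 10 x (1334961 + 133496) = 14684570
D(12) = 11 x (14684570 + 1334961) = 176214841
D(13) = 12 x (D(12) + D(11)) = 12 x (176214841 + 14684570)

Final answer: D(13) = 2290792932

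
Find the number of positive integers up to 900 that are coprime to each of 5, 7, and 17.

|div by 5|=180, |div by 7|=128, |div by 17|=52.
|div by 5&7|=25, |div by 5&17|=10, |div by 7&17|=7, |div by all|=1.
By inclusion-exclusion, divisible by at least one: 180+128+52-25-10-7+1 = 319.
Not divisible by any: 900 - 319.

Final answer: 581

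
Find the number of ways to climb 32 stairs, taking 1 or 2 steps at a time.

Let f(n) count the ways. The last step is size 1 or 2, so f(n) = f(n-1) + f(n-2) with f(1)=1, f(2)=2.
Building up term by term: f(1)=1, f(2)=2, f(3)=3, f(4)=5, f(5)=8, f(6)=13, f(7)=21, f(8)=34, f(9)=55, f(10)=89, f(11)=144, f(12)=233, f(13)=377, f(14)=610, f(15)=987, f(16)=1597, f(17)=2584, f(18)=4181, f(19)=6765, f(20)=10946, f(21)=17711, f(22)=28657, f(23)=46368, f(24)=75025, f(25)=121393, f(26)=196418, f(27)=317811, f(28)=514229, f(29)=832040, f(30)=1346269, f(31)=2178309, f(32)=3524578.

Final answer: 3524578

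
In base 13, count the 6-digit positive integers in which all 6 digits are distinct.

First digit: 12 (nonzero). Second: 12 (not first). Third: 11, etc.
Total: 12 x 12 x 11 x 10 x 9 x 8.

Final answer: 1140480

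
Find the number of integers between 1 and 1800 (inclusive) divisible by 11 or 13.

Multiples of 11: 163. Multiples of 13: 138. Of both (lcm=143): 12.
By inclusion-exclusion: 163 + 138 - 12.

Final answer: 289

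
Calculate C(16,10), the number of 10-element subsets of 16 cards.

C(16,10) = 16!/(10! x 6!).

Final answer: \binom{16}{10} = 8008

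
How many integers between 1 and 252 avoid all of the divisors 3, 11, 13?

|div by 3|=84, |div by 11|=22, |div by 13|=19.
|div by 3&11|=7, |div by 3&13|=6, |div by 11&13|=1, |div by all|=0.
By inclusion-exclusion, divisible by at least one: 84+22+19-7-6-1+0 = 111.
Not divisible by any: 252 - 111.

Final answer: 141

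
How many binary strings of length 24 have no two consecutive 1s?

Let a(n) count valid strings. If the last bit is 0 the prefix is any valid string of length n-1; if it is 1 the string must end in 01 with a valid prefix of length n-2. So a(n) = a(n-1) + a(n-2), a(1)=2, a(2)=3.
Building up term by term: a(1)=2, a(2)=3, a(3)=5, a(4)=8, a(5)=13, a(6)=21, a(7)=34, a(8)=55, a(9)=89, a(10)=144, a(11)=233, a(12)=377, a(13)=610, a(14)=987, a(15)=1597, a(16)=2584, a(17)=4181, a(18)=6765, a(19)=10946, a(20)=17711, a(21)=28657, a(22)=46368, a(23)=75025, a(24)=121393.

Final answer: 121393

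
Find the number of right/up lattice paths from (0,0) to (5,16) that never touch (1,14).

Total paths to (5,16): C(21,16) = 20349.
Paths through (1,14): C(15,14) x C(6,2) = 225.
Avoiding (1,14): 20349 - 225.

Final answer: 20124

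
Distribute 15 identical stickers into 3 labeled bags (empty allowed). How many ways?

Stars and bars: C(n+k-1, k-1) = C(17,2).

Final answer: C(17,2) = 136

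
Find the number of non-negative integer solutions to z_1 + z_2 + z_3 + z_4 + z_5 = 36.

Stars and bars with 36 stars and 4 bars:
C(36+5-1, 5-1) = C(40,4).

Final answer: C(40,4) = 91390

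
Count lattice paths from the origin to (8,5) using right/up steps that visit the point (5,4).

Paths (0,0)->(5,4): C(9,4) = 126.
Paths (5,4)->(8,5): C(4,1) = 4.
By multiplication principle: 126 x 4.

Final answer: 504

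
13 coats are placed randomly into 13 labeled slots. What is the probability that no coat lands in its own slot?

D(n) = (n-1)(D(n-1) + D(n-2)), D(0)=1, D(1)=0.
Building up: D(2)=1, D(3)=2, D(4)=9, D(5)=44, D(6)=265, D(7)=1854, D(8)=14833, D(9)=133496, D(10)=1334961, D(11)=14684570, D(12)=176214841, D(13)=2290792932.
Total arrangements: 13! = 6227020800.
Probability = D(13)/13! = 63633137/172972800.

Final answer: D(13)/13! = 2290792932/6227020800 = 0.367879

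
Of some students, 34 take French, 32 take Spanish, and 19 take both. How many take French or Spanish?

|A union B| = |A| + |B| - |A intersect B| = 34 + 32 - 19.

Final answer: 47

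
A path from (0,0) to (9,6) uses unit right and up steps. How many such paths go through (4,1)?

Paths (0,0)->(4,1): C(5,1) = 5.
Paths (4,1)->(9,6): C(10,5) = 252.
By multiplication principle: 5 x 252.

Final answer: 1260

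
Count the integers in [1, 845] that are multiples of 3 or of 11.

Multiples of 3: 281. Multiples of 11: 76. Of both (lcm=33): 25.
By inclusion-exclusion: 281 + 76 - 25.

Final answer: 332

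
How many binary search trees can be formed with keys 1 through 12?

The structures are counted by the Catalan number C_n. Here n = 12.
C_n = C(2n,n)/(n+1), so C_{12} = C(24,12)/13 = 2704156/13.

Final answer: C_{12} = 208012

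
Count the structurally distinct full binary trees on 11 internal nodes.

This is a standard Catalan-number count: the answer is C_n. Here n = 11.
Using C_0 = 1 and C_(k+1) = C_k x 2(2k+1)/(k+2), build up term by term: C_1=1, C_2=2, C_3=5, C_4=14, C_5=42, C_6=132, C_7=429, C_8=1430, C_9=4862, C_10=16796, C_11=58786.

Final answer: C_{11} = 58786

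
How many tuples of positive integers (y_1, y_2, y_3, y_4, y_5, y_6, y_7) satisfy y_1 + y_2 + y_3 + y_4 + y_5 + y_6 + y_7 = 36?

Substitute y'_i = y_i - 1 (so y'_i >= 0). Then sum y'_i = 36 - 7 = 29.
Stars and bars: C(29+7-1, 7-1) = C(35,6).

Final answer: C(35,6) = 1623160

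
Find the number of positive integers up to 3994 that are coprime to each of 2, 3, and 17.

|div by 2|=1997, |div by 3|=1331, |div by 17|=234.
|div by 2&3|=665, |div by 2&17|=117, |div by 3&17|=78, |div by all|=39.
By inclusion-exclusion, divisible by at least one: 1997+1331+234-665-117-78+39 = 2741.
Not divisible by any: 3994 - 2741.

Final answer: 1253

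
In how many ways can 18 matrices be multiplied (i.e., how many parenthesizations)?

This is counted by the nth Catalan number C_n. Here n = 18 - 1 = 17.
Using C_0 = 1 and C_(k+1) = C_k x 2(2k+1)/(k+2), build up term by term: C_1=1, C_2=2, C_3=5, C_4=14, C_5=42, C_6=132, C_7=429, C_8=1430, C_9=4862, C_10=16796, C_11=58786, C_12=208012, C_13=742900, C_14=2674440, C_15=9694845, C_16=35357670, C_17=129644790.

Final answer: C_{17} = 129644790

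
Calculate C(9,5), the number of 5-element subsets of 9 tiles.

C(9,5) = 9!/(5! x (9-5)!).

Final answer: C(9,5) = 126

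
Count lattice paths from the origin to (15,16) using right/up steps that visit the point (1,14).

Paths (0,0)->(1,14): C(15,14) = 15.
Paths (1,14)->(15,16): C(16,2) = 120.
By multiplication principle: 15 x 120.

Final answer: 1800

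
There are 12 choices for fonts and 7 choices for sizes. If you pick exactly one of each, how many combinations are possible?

By the multiplication principle: 12 x 7.

Final answer: 84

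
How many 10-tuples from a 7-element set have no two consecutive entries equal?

First character: 7 choices. Each subsequent: 6 choices (must differ from the previous one).
Total: 7 x 6^9.

Final answer: 7 x 6^{9} = 70543872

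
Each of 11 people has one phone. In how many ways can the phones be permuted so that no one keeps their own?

Derangements satisfy D(n) = (n-1)(D(n-1) + D(n-2)), starting from D(0)=1, D(1)=0.
D(2) = 1 x (0 + 1) = 1
D(3) = 2 x (1 + 0) = 2
D(4) = 3 x (2 + 1) = 9
D(5) = 4 x (9 + 2) = 44
D(6) = 5 x (44 + 9) = 265
D(7) = 6 x (265 + 44) = 1854
D(8) = 7 x (1854 + 265) = 14833
D(9) = 8 x (14833 + 1854) = 133496
D(10) = 9 x (133496 + 14833) = 1334961
D(11) = 10 x (D(10) + D(9)) = 10 x (1334961 + 133496)

Final answer: D(11) = 14684570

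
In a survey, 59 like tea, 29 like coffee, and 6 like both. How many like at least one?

|A union B| = |A| + |B| - |A intersect B| = 59 + 29 - 6.

Final answer: 82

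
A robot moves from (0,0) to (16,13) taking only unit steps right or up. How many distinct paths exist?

Each path has 16 right steps and 13 up steps in some order (29 steps total).
Choose which 13 of the 29 steps are up: C(29,13).

Final answer: C(29,13) = 67863915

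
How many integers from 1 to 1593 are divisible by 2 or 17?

Multiples of 2: 796. Multiples of 17: 93. Of both (lcm=34): 46.
By inclusion-exclusion: 796 + 93 - 46.

Final answer: 843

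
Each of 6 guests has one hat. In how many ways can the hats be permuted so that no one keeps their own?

Use the recurrence D(n) = (n-1)(D(n-1) + D(n-2)) with D(0)=1, D(1)=0.
D(2) = 1 x (0 + 1) = 1
D(3) = 2 x (1 + 0) = 2
D(4) = 3 x (2 + 1) = 9
D(5) = 4 x (9 + 2) = 44
D(6) = 5 x (D(5) + D(4)) = 5 x (44 + 9)

Final answer: D(6) = 265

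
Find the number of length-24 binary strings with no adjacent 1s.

Classify by the final bit: ...0 gives a(n-1) strings, ...01 gives a(n-2) strings. Thus a(n) = a(n-1) + a(n-2) with a(1)=2, a(2)=3.
Computing successive values: a(1)=2, a(2)=3, a(3)=5, a(4)=8, a(5)=13, a(6)=21, a(7)=34, a(8)=55, a(9)=89, a(10)=144, a(11)=233, a(12)=377, a(13)=610, a(14)=987, a(15)=1597, a(16)=2584, a(17)=4181, a(18)=6765, a(19)=10946, a(20)=17711, a(21)=28657, a(22)=46368, a(23)=75025, a(24)=121393.

Final answer: 121393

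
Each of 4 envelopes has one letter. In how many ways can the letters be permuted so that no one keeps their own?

Derangements satisfy D(n) = (n-1)(D(n-1) + D(n-2)), starting from D(0)=1, D(1)=0.
D(2) = 1 x (0 + 1) = 1
D(3) = 2 x (1 + 0) = 2
D(4) = 3 x (D(3) + D(2)) = 3 x (2 + 1)

Final answer: D(4) = 9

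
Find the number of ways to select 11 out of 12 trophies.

C(12,11) = 12!/(11! x 1!).

Final answer: \binom{12}{11} = 12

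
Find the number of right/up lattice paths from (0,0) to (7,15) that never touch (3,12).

Total paths to (7,15): C(22,15) = 170544.
Paths through (3,12): C(15,12) x C(7,3) = 15925.
Avoiding (3,12): 170544 - 15925.

Final answer: 154619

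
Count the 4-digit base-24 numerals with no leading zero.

These are the integers in [24^3, 24^4), so the count is 24^4 - 24^3 = 23 x 24^3.

Final answer: 317952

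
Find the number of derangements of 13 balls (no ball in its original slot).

D(n) = (n-1)(D(n-1) + D(n-2)), D(0)=1, D(1)=0.
D(2) = 1 x (0 + 1) = 1
D(3) = 2 x (1 + 0) = 2
D(4) = 3 x (2 + 1) = 9
D(5) = 4 x (9 + 2) = 44
D(6) = 5 x (44 + 9) = 265
D(7) = 6 x (265 + 44) = 1854
D(8) = 7 x (1854 + 265) = 14833
D(9) = 8 x (14833 + 1854) = 133496
D(10) = 9 x (133496 + 14833) = 1334961
D(11) = 10 x (1334961 + 133496) = 14684570
D(12) = 11 x (14684570 + 1334961) = 176214841
D(13) = 12 x (D(12) + D(11)) = 12 x (176214841 + 14684570)

Final answer: D(13) = 2290792932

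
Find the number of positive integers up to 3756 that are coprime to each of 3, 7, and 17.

|div by 3|=1252, |div by 7|=536, |div by 17|=220.
|div by 3&7|=178, |div by 3&17|=73, |div by 7&17|=31, |div by all|=10.
By inclusion-exclusion, divisible by at least one: 1252+536+220-178-73-31+10 = 1736.
Not divisible by any: 3756 - 1736.

Final answer: 2020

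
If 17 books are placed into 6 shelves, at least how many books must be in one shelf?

By the pigeonhole principle: ceiling(17/6).

Final answer: 3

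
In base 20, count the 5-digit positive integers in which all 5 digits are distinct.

The leading digit has 19 choices (anything but zero); the next has 19 (anything but the first), then 18, and so on, one fewer each time.
Total: 19 x 19 x 18 x 17 x 16.

Final answer: 1767456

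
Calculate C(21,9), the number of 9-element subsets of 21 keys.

C(21,9) = 21!/(9! x 12!).

Final answer: \binom{21}{9} = 293930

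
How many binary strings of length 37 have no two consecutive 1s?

Classify by the final bit: ...0 gives a(n-1) strings, ...01 gives a(n-2) strings. Thus a(n) = a(n-1) + a(n-2) with a(1)=2, a(2)=3.
Iterating the recurrence: a(1)=2, a(2)=3, a(3)=5, a(4)=8, a(5)=13, a(6)=21, a(7)=34, a(8)=55, a(9)=89, a(10)=144, a(11)=233, a(12)=377, a(13)=610, a(14)=987, a(15)=1597, a(16)=2584, a(17)=4181, a(18)=6765, a(19)=10946, a(20)=17711, a(21)=28657, a(22)=46368, a(23)=75025, a(24)=121393, a(25)=196418, a(26)=317811, a(27)=514229, a(28)=832040, a(29)=1346269, a(30)=2178309, a(31)=3524578, a(32)=5702887, a(33)=9227465, a(34)=14930352, a(35)=24157817, a(36)=39088169, a(37)=63245986.

Final answer: 63245986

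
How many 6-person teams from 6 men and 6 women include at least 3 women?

Sum over valid woman counts:
C(6,3)C(6,3) = 400
C(6,4)C(6,2) = 225
C(6,5)C(6,1) = 36
C(6,6)C(6,0) = 1
Total: 400 + 225 + 36 + 1.

Final answer: 662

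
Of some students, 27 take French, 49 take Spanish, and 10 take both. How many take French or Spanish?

|A union B| = |A| + |B| - |A intersect B| = 27 + 49 - 10.

Final answer: 66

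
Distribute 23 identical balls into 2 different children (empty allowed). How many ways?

Stars and bars: C(n+k-1, k-1) = C(24,1).

Final answer: C(24,1) = 24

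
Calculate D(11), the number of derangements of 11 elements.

D(n) = (n-1)(D(n-1) + D(n-2)), D(0)=1, D(1)=0.
Building up: D(2)=1, D(3)=2, D(4)=9, D(5)=44, D(6)=265, D(7)=1854, D(8)=14833, D(9)=133496, D(10)=1334961.
D(11) = 10 x (D(10) + D(9)) = 10 x (1334961 + 133496).

Final answer: D(11) = 14684570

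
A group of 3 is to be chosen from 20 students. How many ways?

C(20,3) = 20!/(3! x 17!).

Final answer: \binom{20}{3} = 1140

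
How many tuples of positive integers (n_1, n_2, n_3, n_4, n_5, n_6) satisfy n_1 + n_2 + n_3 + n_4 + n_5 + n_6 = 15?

Substitute n'_i = n_i - 1 (so n'_i >= 0). Then sum n'_i = 15 - 6 = 9.
Stars and bars: C(9+6-1, 6-1) = C(14,5).

Final answer: C(14,5) = 2002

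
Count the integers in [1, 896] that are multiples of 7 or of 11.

Multiples of 7: 128. Multiples of 11: 81. Of both (lcm=77): 11.
By inclusion-exclusion: 128 + 81 - 11.

Final answer: 198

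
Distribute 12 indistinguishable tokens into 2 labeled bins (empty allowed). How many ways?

Stars and bars: C(n+k-1, k-1) = C(13,1).

Final answer: C(13,1) = 13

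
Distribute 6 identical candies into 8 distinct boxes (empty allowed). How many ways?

Stars and bars: C(n+k-1, k-1) = C(13,7).

Final answer: C(13,7) = 1716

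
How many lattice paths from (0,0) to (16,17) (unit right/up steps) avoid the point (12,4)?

Total paths to (16,17): C(33,17) = 1166803110.
Paths through (12,4): C(16,4) x C(17,13) = 4331600.
Avoiding (12,4): 1166803110 - 4331600.

Final answer: 1162471510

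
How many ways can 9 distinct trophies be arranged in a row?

The number of ways to arrange 9 distinct objects is 9!.

Final answer: 9! = 362880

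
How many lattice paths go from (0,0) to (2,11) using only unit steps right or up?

Each path has 2 right steps and 11 up steps in some order (13 steps total).
Choose which 11 of the 13 steps are up: C(13,11).

Final answer: C(13,11) = 78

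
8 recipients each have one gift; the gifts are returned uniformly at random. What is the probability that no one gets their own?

Use the recurrence D(n) = (n-1)(D(n-1) + D(n-2)) with D(0)=1, D(1)=0.
Building up: D(2)=1, D(3)=2, D(4)=9, D(5)=44, D(6)=265, D(7)=1854, D(8)=14833.
Total arrangements: 8! = 40320.
Probability = D(8)/8! = 2119/5760.

Final answer: D(8)/8! = 14833/40320 = 0.367882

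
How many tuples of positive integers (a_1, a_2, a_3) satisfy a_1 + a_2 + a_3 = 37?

Substitute a'_i = a_i - 1 (so a'_i >= 0). Then sum a'_i = 37 - 3 = 34.
Stars and bars: C(34+3-1, 3-1) = C(36,2).

Final answer: C(36,2) = 630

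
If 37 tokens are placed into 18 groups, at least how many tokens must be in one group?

By the pigeonhole principle: ceiling(37/18).

Final answer: 3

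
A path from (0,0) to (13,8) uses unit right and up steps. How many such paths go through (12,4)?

Paths (0,0)->(12,4): C(16,4) = 1820.
Paths (12,4)->(13,8): C(5,4) = 5.
By multiplication principle: 1820 x 5.

Final answer: 9100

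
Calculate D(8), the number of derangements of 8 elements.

Use the recurrence D(n) = (n-1)(D(n-1) + D(n-2)) with D(0)=1, D(1)=0.
Building up: D(2)=1, D(3)=2, D(4)=9, D(5)=44, D(6)=265, D(7)=1854.
D(8) = 7 x (D(7) + D(6)) = 7 x (1854 + 265).

Final answer: D(8) = 14833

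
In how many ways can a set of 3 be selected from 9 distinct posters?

C(9,3) = 9!/(3! x 6!).

Final answer: \binom{9}{3} = 84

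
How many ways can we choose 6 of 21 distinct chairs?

C(21,6) = 21!/(6! x (21-6)!).

Final answer: C(21,6) = 54264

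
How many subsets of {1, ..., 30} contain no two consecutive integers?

Let a(n) count such subsets of {1, ..., n}. Either n is excluded (a(n-1) ways) or n is included, forcing n-1 out (a(n-2) ways), so a(n) = a(n-1) + a(n-2) with a(1)=2, a(2)=3.
Computing successive values: a(1)=2, a(2)=3, a(3)=5, a(4)=8, a(5)=13, a(6)=21, a(7)=34, a(8)=55, a(9)=89, a(10)=144, a(11)=233, a(12)=377, a(13)=610, a(14)=987, a(15)=1597, a(16)=2584, a(17)=4181, a(18)=6765, a(19)=10946, a(20)=17711, a(21)=28657, a(22)=46368, a(23)=75025, a(24)=121393, a(25)=196418, a(26)=317811, a(27)=514229, a(28)=832040, a(29)=1346269, a(30)=2178309.

Final answer: 2178309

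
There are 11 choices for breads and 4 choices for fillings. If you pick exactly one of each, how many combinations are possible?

By the multiplication principle: 11 x 4.

Final answer: 44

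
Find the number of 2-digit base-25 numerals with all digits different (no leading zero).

The leading digit has 24 choices (anything but zero); the next has 24 (anything but the first), then 23, and so on, one fewer each time.
Total: 24 x 24.

Final answer: 576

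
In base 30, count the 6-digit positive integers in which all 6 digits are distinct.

The leading digit has 29 choices (anything but zero); the next has 29 (anything but the first), then 28, and so on, one fewer each time.
Total: 29 x 29 x 28 x 27 x 26 x 25.

Final answer: 413267400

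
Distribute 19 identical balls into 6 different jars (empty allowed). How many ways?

Stars and bars: C(n+k-1, k-1) = C(24,5).

Final answer: C(24,5) = 42504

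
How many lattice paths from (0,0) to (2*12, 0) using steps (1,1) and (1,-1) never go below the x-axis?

Total monotonic paths to (12,12): C(24,12) = 2704156.
A path is bad iff it touches y = x + 1; reflecting its initial segment maps bad paths bijectively onto all paths to (11,13), of which there are C(24,13) = 2496144.
Valid Dyck paths: 2704156 - 2496144.
(These counts are the Catalan numbers.)

Final answer: C_{12} = 208012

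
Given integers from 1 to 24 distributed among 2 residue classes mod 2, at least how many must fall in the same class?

By pigeonhole with 24 objects and 2 categories: ceiling(24/2).

Final answer: 12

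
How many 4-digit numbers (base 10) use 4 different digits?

First digit: 9 (not 0). Second: 9 (not first). Third: 8, etc.
Total: 9 x 9 x 8 x 7.

Final answer: 4536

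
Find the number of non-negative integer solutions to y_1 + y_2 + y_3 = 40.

Stars and bars with 40 stars and 2 bars:
C(40+3-1, 3-1) = C(42,2).

Final answer: C(42,2) = 861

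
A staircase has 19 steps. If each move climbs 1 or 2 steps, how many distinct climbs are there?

Let f(n) be the number of climbs. Removing the last move (1 or 2 steps) gives f(n) = f(n-1) + f(n-2); base cases f(1)=1, f(2)=2.
Computing successive values: f(1)=1, f(2)=2, f(3)=3, f(4)=5, f(5)=8, f(6)=13, f(7)=21, f(8)=34, f(9)=55, f(10)=89, f(11)=144, f(12)=233, f(13)=377, f(14)=610, f(15)=987, f(16)=1597, f(17)=2584, f(18)=4181, f(19)=6765.

Final answer: 6765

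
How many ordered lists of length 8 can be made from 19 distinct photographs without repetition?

P(19,8) = 19!/(19-8)! = 19!/11!.

Final answer: P(19,8) = 3047466240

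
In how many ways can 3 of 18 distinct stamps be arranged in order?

P(18,3) = 18!/(18-3)! = 18!/15!.

Final answer: P(18,3) = 4896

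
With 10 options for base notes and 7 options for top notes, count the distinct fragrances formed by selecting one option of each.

By the multiplication principle: 10 x 7.

Final answer: 70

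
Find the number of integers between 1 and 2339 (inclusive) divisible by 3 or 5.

Multiples of 3: 779. Multiples of 5: 467. Of both (lcm=15): 155.
By inclusion-exclusion: 779 + 467 - 155.

Final answer: 1091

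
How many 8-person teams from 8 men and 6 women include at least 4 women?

Sum over valid woman counts:
C(6,4)C(8,4) = 1050
C(6,5)C(8,3) = 336
C(6,6)C(8,2) = 28
Total: 1050 + 336 + 28.

Final answer: 1414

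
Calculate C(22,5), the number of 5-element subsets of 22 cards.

C(22,5) = 22!/(5! x (22-5)!).

Final answer: C(22,5) = 26334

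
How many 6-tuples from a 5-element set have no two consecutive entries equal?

First character: 5 choices. Each subsequent: 4 choices (must differ from the previous one).
Total: 5 x 4^5.

Final answer: 5 x 4^{5} = 5120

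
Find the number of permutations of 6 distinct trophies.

The number of ways to arrange 6 distinct objects is 6!.

Final answer: 6! = 720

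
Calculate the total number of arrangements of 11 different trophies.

The number of ways to arrange 11 distinct objects is 11!.

Final answer: 11! = 39916800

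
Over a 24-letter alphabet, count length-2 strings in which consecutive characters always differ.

First character: 24 choices. Each subsequent: 23 choices (must differ from the previous one).
Total: 24 x 23^1.

Final answer: 24 x 23^{1} = 552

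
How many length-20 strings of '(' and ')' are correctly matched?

This is counted by the nth Catalan number C_n. Here n = 10 (pairs).
C_n = C(2n,n)/(n+1), so C_{10} = C(20,10)/11 = 184756/11.

Final answer: C_{10} = 16796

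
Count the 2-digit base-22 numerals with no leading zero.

Leading digit: 21 options (nonzero). Other 1 digit(s): 22 options each.
Total: 21 x 22^1.

Final answer: 462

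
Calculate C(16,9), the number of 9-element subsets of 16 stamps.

C(16,9) = 16!/(9! x 7!).

Final answer: \binom{16}{9} = 11440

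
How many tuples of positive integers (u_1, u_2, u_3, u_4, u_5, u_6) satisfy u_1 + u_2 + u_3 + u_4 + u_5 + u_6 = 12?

Substitute u'_i = u_i - 1 (so u'_i >= 0). Then sum u'_i = 12 - 6 = 6.
Stars and bars: C(6+6-1, 6-1) = C(11,5).

Final answer: C(11,5) = 462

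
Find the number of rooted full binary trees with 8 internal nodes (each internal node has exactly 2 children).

This is a standard Catalan-number count: the answer is C_n. Here n = 8.
C_n = C(2n,n)/(n+1), so C_{8} = C(16,8)/9 = 12870/9.

Final answer: C_{8} = 1430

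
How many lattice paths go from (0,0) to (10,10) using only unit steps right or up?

Each path has 10 right steps and 10 up steps in some order (20 steps total).
Choose which 10 of the 20 steps are up: C(20,10).

Final answer: C(20,10) = 184756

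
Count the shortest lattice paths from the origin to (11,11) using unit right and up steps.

Each path has 11 right steps and 11 up steps in some order (22 steps total).
Choose which 11 of the 22 steps are up: C(22,11).

Final answer: C(22,11) = 705432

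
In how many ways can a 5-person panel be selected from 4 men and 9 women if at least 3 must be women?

Sum over valid woman counts:
C(9,3)C(4,2) = 504
C(9,4)C(4,1) = 504
C(9,5)C(4,0) = 126
Total: 504 + 504 + 126.

Final answer: 1134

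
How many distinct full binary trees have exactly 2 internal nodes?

This is counted by the nth Catalan number C_n. Here n = 2.
Using C_0 = 1 and C_(k+1) = C_k x 2(2k+1)/(k+2), build up term by term: C_1=1, C_2=2.

Final answer: C_{2} = 2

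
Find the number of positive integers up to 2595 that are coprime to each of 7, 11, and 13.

|div by 7|=370, |div by 11|=235, |div by 13|=199.
|div by 7&11|=33, |div by 7&13|=28, |div by 11&13|=18, |div by all|=2.
By inclusion-exclusion, divisible by at least one: 370+235+199-33-28-18+2 = 727.
Not divisible by any: 2595 - 727.

Final answer: 1868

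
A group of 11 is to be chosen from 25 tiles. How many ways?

C(25,11) = 25!/(11! x 14!).

Final answer: \binom{25}{11} = 4457400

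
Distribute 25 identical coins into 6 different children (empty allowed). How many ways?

Stars and bars: C(n+k-1, k-1) = C(30,5).

Final answer: C(30,5) = 142506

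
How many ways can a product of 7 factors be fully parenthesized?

This is a standard Catalan-number count: the answer is C_n. Here n = 7 - 1 = 6.
C_n = (2n)!/(n!(n+1)!), so C_{6} = 12!/(6! x 7!) = C(12,6)/7 = 924/7.

Final answer: C_{6} = 132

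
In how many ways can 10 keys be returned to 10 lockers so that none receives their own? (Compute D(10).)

Use the recurrence D(n) = (n-1)(D(n-1) + D(n-2)) with D(0)=1, D(1)=0.
D(2) = 1 x (0 + 1) = 1
D(3) = 2 x (1 + 0) = 2
D(4) = 3 x (2 + 1) = 9
D(5) = 4 x (9 + 2) = 44
D(6) = 5 x (44 + 9) = 265
D(7) = 6 x (265 + 44) = 1854
D(8) = 7 x (1854 + 265) = 14833
D(9) = 8 x (14833 + 1854) = 133496
D(10) = 9 x (D(9) + D(8)) = 9 x (133496 + 14833)

Final answer: D(10) = 1334961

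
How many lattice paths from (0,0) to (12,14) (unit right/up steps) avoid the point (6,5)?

Total paths to (12,14): C(26,14) = 9657700.
Paths through (6,5): C(11,5) x C(15,9) = 2312310.
Avoiding (6,5): 9657700 - 2312310.

Final answer: 7345390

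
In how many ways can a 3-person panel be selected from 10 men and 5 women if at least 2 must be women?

Sum over valid woman counts:
C(5,2)C(10,1) = 100
C(5,3)C(10,0) = 10
Total: 100 + 10.

Final answer: 110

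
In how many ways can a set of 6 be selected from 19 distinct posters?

C(19,6) = 19!/(6! x (19-6)!).

Final answer: C(19,6) = 27132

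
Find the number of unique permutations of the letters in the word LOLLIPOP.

Letters (I:1, L:3, O:2, P:2). Total letters: 8.
Permutations = 8!/(3! x 2! x 2!).

Final answer: 1680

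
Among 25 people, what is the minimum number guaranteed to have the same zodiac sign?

There are 12 possible values for zodiac sign. With 25 people and 12 categories, by pigeonhole: ceiling(25/12).

Final answer: 3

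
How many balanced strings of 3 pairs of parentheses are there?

The structures are counted by the Catalan number C_n. Here n = 3 (pairs).
Using C_0 = 1 and C_(k+1) = C_k x 2(2k+1)/(k+2), build up term by term: C_1=1, C_2=2, C_3=5.

Final answer: C_{3} = 5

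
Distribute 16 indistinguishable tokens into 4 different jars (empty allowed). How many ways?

Stars and bars: C(n+k-1, k-1) = C(19,3).

Final answer: C(19,3) = 969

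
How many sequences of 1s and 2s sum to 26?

Let f(n) count the ways. The last step is size 1 or 2, so f(n) = f(n-1) + f(n-2) with f(1)=1, f(2)=2.
Building up term by term: f(1)=1, f(2)=2, f(3)=3, f(4)=5, f(5)=8, f(6)=13, f(7)=21, f(8)=34, f(9)=55, f(10)=89, f(11)=144, f(12)=233, f(13)=377, f(14)=610, f(15)=987, f(16)=1597, f(17)=2584, f(18)=4181, f(19)=6765, f(20)=10946, f(21)=17711, f(22)=28657, f(23)=46368, f(24)=75025, f(25)=121393, f(26)=196418.

Final answer: 196418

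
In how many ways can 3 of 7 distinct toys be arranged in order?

P(7,3) = 7!/(7-3)! = 7!/4!.

Final answer: P(7,3) = 210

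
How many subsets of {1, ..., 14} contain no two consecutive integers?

Condition on whether n belongs to the subset: if not, any valid subset of {1, ..., n-1} works (a(n-1)); if so, n-1 is excluded and the rest is a valid subset of {1, ..., n-2} (a(n-2)). Hence a(n) = a(n-1) + a(n-2), a(1)=2, a(2)=3.
Building up term by term: a(1)=2, a(2)=3, a(3)=5, a(4)=8, a(5)=13, a(6)=21, a(7)=34, a(8)=55, a(9)=89, a(10)=144, a(11)=233, a(12)=377, a(13)=610, a(14)=987.

Final answer: 987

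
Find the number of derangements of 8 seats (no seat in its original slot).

D(n) = (n-1)(D(n-1) + D(n-2)), D(0)=1, D(1)=0.
D(2) = 1 x (0 + 1) = 1
D(3) = 2 x (1 + 0) = 2
D(4) = 3 x (2 + 1) = 9
D(5) = 4 x (9 + 2) = 44
D(6) = 5 x (44 + 9) = 265
D(7) = 6 x (265 + 44) = 1854
D(8) = 7 x (D(7) + D(6)) = 7 x (1854 + 265)

Final answer: D(8) = 14833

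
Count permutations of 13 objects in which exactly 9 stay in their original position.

Choose which 9 elements are fixed: C(13,9) = 715.
Derange the remaining 4 using D(j) = (j-1)(D(j-1) + D(j-2)), D(0)=1, D(1)=0: D(2)=1, D(3)=2, D(4)=9.
Total: 715 x 9.

Final answer: C(13,9) D(4) = 6435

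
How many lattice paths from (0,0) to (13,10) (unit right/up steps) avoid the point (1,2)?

Total paths to (13,10): C(23,10) = 1144066.
Paths through (1,2): C(3,2) x C(20,8) = 377910.
Avoiding (1,2): 1144066 - 377910.

Final answer: 766156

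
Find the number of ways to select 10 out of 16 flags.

C(16,10) = 16!/(10! x 6!).

Final answer: \binom{16}{10} = 8008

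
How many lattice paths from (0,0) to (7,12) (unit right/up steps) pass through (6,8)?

Paths (0,0)->(6,8): C(14,8) = 3003.
Paths (6,8)->(7,12): C(5,4) = 5.
By multiplication principle: 3003 x 5.

Final answer: 15015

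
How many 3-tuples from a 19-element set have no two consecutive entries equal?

Let g(n) count such strings. g(1) = 19, and each valid string of length n-1 extends in 18 ways (any symbol but the last), so g(n) = 18 g(n-1).
Total: g(3) = 19 x 18^2.

Final answer: 19 x 18^{2} = 6156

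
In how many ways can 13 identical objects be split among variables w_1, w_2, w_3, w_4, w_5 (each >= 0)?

Stars and bars with 13 stars and 4 bars:
C(13+5-1, 5-1) = C(17,4).

Final answer: C(17,4) = 2380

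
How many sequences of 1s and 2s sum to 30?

Let f(n) be the number of climbs. Removing the last move (1 or 2 steps) gives f(n) = f(n-1) + f(n-2); base cases f(1)=1, f(2)=2.
Building up term by term: f(1)=1, f(2)=2, f(3)=3, f(4)=5, f(5)=8, f(6)=13, f(7)=21, f(8)=34, f(9)=55, f(10)=89, f(11)=144, f(12)=233, f(13)=377, f(14)=610, f(15)=987, f(16)=1597, f(17)=2584, f(18)=4181, f(19)=6765, f(20)=10946, f(21)=17711, f(22)=28657, f(23)=46368, f(24)=75025, f(25)=121393, f(26)=196418, f(27)=317811, f(28)=514229, f(29)=832040, f(30)=1346269.

Final answer: 1346269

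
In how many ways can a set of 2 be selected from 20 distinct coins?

C(20,2) = 20!/(2! x (20-2)!).

Final answer: C(20,2) = 190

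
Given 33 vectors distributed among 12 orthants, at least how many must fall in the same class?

By pigeonhole with 33 objects and 12 categories: ceiling(33/12).

Final answer: 3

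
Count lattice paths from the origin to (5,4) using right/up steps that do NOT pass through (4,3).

Total paths to (5,4): C(9,4) = 126.
Paths through (4,3): C(7,3) x C(2,1) = 70.
Avoiding (4,3): 126 - 70.

Final answer: 56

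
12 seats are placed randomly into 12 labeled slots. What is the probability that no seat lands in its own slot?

Use the recurrence D(n) = (n-1)(D(n-1) + D(n-2)) with D(0)=1, D(1)=0.
Building up: D(2)=1, D(3)=2, D(4)=9, D(5)=44, D(6)=265, D(7)=1854, D(8)=14833, D(9)=133496, D(10)=1334961, D(11)=14684570, D(12)=176214841.
Total arrangements: 12! = 479001600.
Probability = D(12)/12! = 16019531/43545600.

Final answer: D(12)/12! = 176214841/479001600 = 0.367879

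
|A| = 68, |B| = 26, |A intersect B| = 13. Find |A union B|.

|A union B| = |A| + |B| - |A intersect B| = 68 + 26 - 13.

Final answer: 81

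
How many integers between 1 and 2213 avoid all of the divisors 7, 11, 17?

|div by 7|=316, |div by 11|=201, |div by 17|=130.
|div by 7&11|=28, |div by 7&17|=18, |div by 11&17|=11, |div by all|=1.
By inclusion-exclusion, divisible by at least one: 316+201+130-28-18-11+1 = 591.
Not divisible by any: 2213 - 591.

Final answer: 1622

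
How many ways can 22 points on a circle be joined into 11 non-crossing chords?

The structures are counted by the Catalan number C_n. Here n = 22/2 = 11.
C_n = (2n)!/(n!(n+1)!), so C_{11} = 22!/(11! x 12!) = C(22,11)/12 = 705432/12.

Final answer: C_{11} = 58786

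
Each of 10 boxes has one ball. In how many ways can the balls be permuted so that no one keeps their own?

Use the recurrence D(n) = (n-1)(D(n-1) + D(n-2)) with D(0)=1, D(1)=0.
D(2) = 1 x (0 + 1) = 1
D(3) = 2 x (1 + 0) = 2
D(4) = 3 x (2 + 1) = 9
D(5) = 4 x (9 + 2) = 44
D(6) = 5 x (44 + 9) = 265
D(7) = 6 x (265 + 44) = 1854
D(8) = 7 x (1854 + 265) = 14833
D(9) = 8 x (14833 + 1854) = 133496
D(10) = 9 x (D(9) + D(8)) = 9 x (133496 + 14833)

Final answer: D(10) = 1334961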